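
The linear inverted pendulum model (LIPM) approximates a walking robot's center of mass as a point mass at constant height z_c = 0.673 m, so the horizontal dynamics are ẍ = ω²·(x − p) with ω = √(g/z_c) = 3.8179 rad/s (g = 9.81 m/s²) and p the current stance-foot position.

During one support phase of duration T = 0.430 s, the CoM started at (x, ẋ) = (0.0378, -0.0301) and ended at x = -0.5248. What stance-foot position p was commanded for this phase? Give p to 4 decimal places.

ωT = 3.8179·0.430 = 1.641697; cosh(ωT) = 2.678788, sinh(ωT) = 2.485137
x(T) = p + (x₀−p)·cosh(ωT) + (ẋ₀/ω)·sinh(ωT) ⇒ p·(1 − cosh) = x(T) − x₀·cosh − (ẋ₀/ω)·sinh
numerator   = -0.5248 − (0.0378)·2.678788 − (-0.0301/3.8179)·2.485137 = -0.606466
denominator = 1 − 2.678788 = -1.678788
p = -0.606466 / -1.678788 = 0.3613

p = 0.3613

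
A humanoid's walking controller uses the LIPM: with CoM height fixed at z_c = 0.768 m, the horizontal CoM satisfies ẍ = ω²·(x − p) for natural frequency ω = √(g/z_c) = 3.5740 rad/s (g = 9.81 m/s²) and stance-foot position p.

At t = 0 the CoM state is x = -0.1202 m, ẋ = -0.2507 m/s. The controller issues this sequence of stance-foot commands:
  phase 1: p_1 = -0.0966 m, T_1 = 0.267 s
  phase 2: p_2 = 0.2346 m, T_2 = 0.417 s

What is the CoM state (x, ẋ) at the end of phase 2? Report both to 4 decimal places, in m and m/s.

x = -1.0760, ẋ = -4.4318

phase 1: p=-0.0966, T=0.267, ωT=0.954258, cosh=1.490920, sinh=1.105823; start (x,ẋ)=(-0.120200, -0.250700) → end (x,ẋ)=(-0.209354, -0.467046)
phase 2: p=0.2346, T=0.417, ωT=1.490358, cosh=2.331988, sinh=2.106696; start (x,ẋ)=(-0.209354, -0.467046) → end (x,ẋ)=(-1.075996, -4.431824)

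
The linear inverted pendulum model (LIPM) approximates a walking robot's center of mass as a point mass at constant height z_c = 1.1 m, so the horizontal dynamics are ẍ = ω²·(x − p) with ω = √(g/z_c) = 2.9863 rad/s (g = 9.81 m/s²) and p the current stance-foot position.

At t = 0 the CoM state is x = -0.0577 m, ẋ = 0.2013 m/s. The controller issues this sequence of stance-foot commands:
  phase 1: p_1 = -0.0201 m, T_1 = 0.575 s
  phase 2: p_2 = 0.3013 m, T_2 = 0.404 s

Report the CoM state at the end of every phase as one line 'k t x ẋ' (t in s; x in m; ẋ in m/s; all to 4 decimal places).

phase 1: p=-0.0201, T=0.575, ωT=1.717122, cosh=2.874032, sinh=2.694450; start (x,ẋ)=(-0.057700, 0.201300) → end (x,ẋ)=(0.053463, 0.275997)
phase 2: p=0.3013, T=0.404, ωT=1.206465, cosh=1.820452, sinh=1.521199; start (x,ẋ)=(0.053463, 0.275997) → end (x,ẋ)=(-0.009284, -0.623423)

1 0.5750 0.0535 0.2760
2 0.9790 -0.0093 -0.6234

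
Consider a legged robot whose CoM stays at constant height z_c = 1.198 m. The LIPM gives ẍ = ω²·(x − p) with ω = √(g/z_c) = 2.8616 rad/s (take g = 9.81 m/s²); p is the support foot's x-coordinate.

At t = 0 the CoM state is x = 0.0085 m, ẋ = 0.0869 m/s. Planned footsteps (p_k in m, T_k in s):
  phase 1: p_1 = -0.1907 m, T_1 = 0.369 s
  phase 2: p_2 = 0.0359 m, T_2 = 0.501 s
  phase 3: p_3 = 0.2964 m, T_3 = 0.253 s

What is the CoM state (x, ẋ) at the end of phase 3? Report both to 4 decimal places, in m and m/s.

x = 1.8292, ẋ = 4.8032

phase 1: p=-0.1907, T=0.369, ωT=1.055930, cosh=1.611259, sinh=1.263390; start (x,ẋ)=(0.008500, 0.086900) → end (x,ẋ)=(0.168629, 0.860189)
phase 2: p=0.0359, T=0.501, ωT=1.433662, cosh=2.216231, sinh=1.977797; start (x,ẋ)=(0.168629, 0.860189) → end (x,ẋ)=(0.924578, 2.657579)
phase 3: p=0.2964, T=0.253, ωT=0.723985, cosh=1.273726, sinh=0.788910; start (x,ẋ)=(0.924578, 2.657579) → end (x,ẋ)=(1.829191, 4.803169)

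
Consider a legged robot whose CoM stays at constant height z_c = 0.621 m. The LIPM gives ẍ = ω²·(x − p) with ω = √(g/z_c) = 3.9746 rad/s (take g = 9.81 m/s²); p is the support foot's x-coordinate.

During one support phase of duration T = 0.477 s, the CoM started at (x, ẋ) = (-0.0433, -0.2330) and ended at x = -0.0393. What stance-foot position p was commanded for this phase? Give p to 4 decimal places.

p = -0.1243

ωT = 3.9746·0.477 = 1.895884; cosh(ωT) = 3.404309, sinh(ωT) = 3.254124
x(T) = p + (x₀−p)·cosh(ωT) + (ẋ₀/ω)·sinh(ωT) ⇒ p·(1 − cosh) = x(T) − x₀·cosh − (ẋ₀/ω)·sinh
numerator   = -0.0393 − (-0.0433)·3.404309 − (-0.2330/3.9746)·3.254124 = 0.298871
denominator = 1 − 3.404309 = -2.404309
p = 0.298871 / -2.404309 = -0.1243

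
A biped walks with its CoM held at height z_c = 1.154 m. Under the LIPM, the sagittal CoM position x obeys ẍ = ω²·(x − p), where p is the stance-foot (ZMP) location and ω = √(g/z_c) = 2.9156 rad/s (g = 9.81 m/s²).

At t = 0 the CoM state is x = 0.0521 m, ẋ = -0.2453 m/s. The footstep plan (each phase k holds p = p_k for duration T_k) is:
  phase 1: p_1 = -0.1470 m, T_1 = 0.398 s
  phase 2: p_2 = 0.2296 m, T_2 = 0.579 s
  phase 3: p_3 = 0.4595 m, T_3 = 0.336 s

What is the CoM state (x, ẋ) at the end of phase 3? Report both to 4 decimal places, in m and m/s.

x = 0.0302, ẋ = -0.9418

phase 1: p=-0.1470, T=0.398, ωT=1.160409, cosh=1.752298, sinh=1.438940; start (x,ẋ)=(0.052100, -0.245300) → end (x,ẋ)=(0.080819, 0.405460)
phase 2: p=0.2296, T=0.579, ωT=1.688132, cosh=2.797117, sinh=2.612252; start (x,ẋ)=(0.080819, 0.405460) → end (x,ẋ)=(0.176718, 0.000963)
phase 3: p=0.4595, T=0.336, ωT=0.979642, cosh=1.519474, sinh=1.144028; start (x,ẋ)=(0.176718, 0.000963) → end (x,ẋ)=(0.030198, -0.941765)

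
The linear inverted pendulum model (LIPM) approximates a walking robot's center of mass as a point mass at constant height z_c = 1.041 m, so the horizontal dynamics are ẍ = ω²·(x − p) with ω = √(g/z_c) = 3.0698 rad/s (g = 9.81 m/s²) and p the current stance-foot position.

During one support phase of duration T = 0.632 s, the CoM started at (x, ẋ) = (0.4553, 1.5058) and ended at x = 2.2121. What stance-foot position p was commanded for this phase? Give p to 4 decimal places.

p = 0.4219

ωT = 3.0698·0.632 = 1.940114; cosh(ωT) = 3.551615, sinh(ωT) = 3.407927
x(T) = p + (x₀−p)·cosh(ωT) + (ẋ₀/ω)·sinh(ωT) ⇒ p·(1 − cosh) = x(T) − x₀·cosh − (ẋ₀/ω)·sinh
numerator   = 2.2121 − (0.4553)·3.551615 − (1.5058/3.0698)·3.407927 = -1.076608
denominator = 1 − 3.551615 = -2.551615
p = -1.076608 / -2.551615 = 0.4219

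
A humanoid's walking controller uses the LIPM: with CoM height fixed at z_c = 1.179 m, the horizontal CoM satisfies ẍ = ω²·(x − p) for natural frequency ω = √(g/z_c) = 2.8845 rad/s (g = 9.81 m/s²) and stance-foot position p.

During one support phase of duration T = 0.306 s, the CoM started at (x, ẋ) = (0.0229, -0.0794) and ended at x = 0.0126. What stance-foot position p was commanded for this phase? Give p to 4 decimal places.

p = -0.0187

ωT = 2.8845·0.306 = 0.882657; cosh(ωT) = 1.415498, sinh(ωT) = 1.001816
x(T) = p + (x₀−p)·cosh(ωT) + (ẋ₀/ω)·sinh(ωT) ⇒ p·(1 − cosh) = x(T) − x₀·cosh − (ẋ₀/ω)·sinh
numerator   = 0.0126 − (0.0229)·1.415498 − (-0.0794/2.8845)·1.001816 = 0.007762
denominator = 1 − 1.415498 = -0.415498
p = 0.007762 / -0.415498 = -0.0187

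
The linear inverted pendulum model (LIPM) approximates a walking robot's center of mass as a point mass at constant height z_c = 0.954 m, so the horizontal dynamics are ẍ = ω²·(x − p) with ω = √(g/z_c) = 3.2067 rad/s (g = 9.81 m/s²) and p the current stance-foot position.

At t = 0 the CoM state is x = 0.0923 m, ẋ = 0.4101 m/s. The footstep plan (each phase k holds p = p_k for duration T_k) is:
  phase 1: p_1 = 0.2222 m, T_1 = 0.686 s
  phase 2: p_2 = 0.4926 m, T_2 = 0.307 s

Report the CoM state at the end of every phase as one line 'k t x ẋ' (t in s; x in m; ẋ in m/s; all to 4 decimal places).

phase 1: p=0.2222, T=0.686, ωT=2.199796, cosh=4.567000, sinh=4.456174; start (x,ẋ)=(0.092300, 0.410100) → end (x,ẋ)=(0.198840, 0.016706)
phase 2: p=0.4926, T=0.307, ωT=0.984457, cosh=1.525000, sinh=1.151358; start (x,ẋ)=(0.198840, 0.016706) → end (x,ẋ)=(0.050614, -1.059103)

1 0.6860 0.1988 0.0167
2 0.9930 0.0506 -1.0591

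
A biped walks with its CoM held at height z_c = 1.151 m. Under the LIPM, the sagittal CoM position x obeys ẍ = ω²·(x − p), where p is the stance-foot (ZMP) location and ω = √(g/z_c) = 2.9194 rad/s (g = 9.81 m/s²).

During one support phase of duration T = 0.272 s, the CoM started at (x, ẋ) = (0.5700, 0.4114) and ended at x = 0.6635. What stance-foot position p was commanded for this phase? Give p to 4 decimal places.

ωT = 2.9194·0.272 = 0.794077; cosh(ωT) = 1.332198, sinh(ωT) = 0.880200
x(T) = p + (x₀−p)·cosh(ωT) + (ẋ₀/ω)·sinh(ωT) ⇒ p·(1 − cosh) = x(T) − x₀·cosh − (ẋ₀/ω)·sinh
numerator   = 0.6635 − (0.5700)·1.332198 − (0.4114/2.9194)·0.880200 = -0.219890
denominator = 1 − 1.332198 = -0.332198
p = -0.219890 / -0.332198 = 0.6619

p = 0.6619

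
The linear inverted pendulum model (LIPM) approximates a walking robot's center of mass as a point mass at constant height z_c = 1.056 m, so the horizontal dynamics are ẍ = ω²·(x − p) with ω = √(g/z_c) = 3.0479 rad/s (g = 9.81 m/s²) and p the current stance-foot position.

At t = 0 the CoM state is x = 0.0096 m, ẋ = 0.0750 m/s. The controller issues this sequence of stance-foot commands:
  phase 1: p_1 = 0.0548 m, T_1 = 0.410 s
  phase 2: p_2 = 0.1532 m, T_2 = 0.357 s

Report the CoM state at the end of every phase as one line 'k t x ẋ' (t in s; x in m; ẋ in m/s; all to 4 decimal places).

1 0.4100 0.0089 -0.0790
2 0.7670 -0.1194 -0.7094

phase 1: p=0.0548, T=0.410, ωT=1.249639, cosh=1.887846, sinh=1.601237; start (x,ẋ)=(0.009600, 0.075000) → end (x,ẋ)=(0.008871, -0.079006)
phase 2: p=0.1532, T=0.357, ωT=1.088100, cosh=1.652743, sinh=1.315887; start (x,ẋ)=(0.008871, -0.079006) → end (x,ẋ)=(-0.119448, -0.709435)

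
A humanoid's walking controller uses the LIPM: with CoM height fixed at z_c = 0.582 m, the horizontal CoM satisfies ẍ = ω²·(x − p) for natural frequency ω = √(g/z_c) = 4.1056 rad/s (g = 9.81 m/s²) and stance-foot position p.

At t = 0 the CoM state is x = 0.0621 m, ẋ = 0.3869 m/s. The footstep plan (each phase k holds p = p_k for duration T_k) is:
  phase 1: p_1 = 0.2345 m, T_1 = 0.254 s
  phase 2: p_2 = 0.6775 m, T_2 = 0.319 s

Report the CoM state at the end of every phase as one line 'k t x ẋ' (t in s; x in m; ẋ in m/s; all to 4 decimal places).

1 0.2540 0.0766 -0.2623
2 0.5730 -0.6264 -4.7584

phase 1: p=0.2345, T=0.254, ωT=1.042822, cosh=1.594836, sinh=1.242377; start (x,ẋ)=(0.062100, 0.386900) → end (x,ẋ)=(0.076628, -0.262320)
phase 2: p=0.6775, T=0.319, ωT=1.309686, cosh=1.987458, sinh=1.717553; start (x,ẋ)=(0.076628, -0.262320) → end (x,ẋ)=(-0.626447, -4.758448)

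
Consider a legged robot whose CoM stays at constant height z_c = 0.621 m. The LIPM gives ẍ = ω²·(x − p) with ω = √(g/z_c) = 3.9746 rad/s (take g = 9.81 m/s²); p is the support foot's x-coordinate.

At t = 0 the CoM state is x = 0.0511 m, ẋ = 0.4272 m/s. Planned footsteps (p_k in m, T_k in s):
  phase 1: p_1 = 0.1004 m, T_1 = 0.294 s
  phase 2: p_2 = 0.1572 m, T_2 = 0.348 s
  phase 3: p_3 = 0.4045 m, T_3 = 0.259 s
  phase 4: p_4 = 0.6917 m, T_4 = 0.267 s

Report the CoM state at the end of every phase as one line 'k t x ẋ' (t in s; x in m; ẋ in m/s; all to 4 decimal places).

phase 1: p=0.1004, T=0.294, ωT=1.168532, cosh=1.764045, sinh=1.453222; start (x,ẋ)=(0.051100, 0.427200) → end (x,ẋ)=(0.169629, 0.468844)
phase 2: p=0.1572, T=0.348, ωT=1.383161, cosh=2.119135, sinh=1.868350; start (x,ẋ)=(0.169629, 0.468844) → end (x,ẋ)=(0.403929, 1.085838)
phase 3: p=0.4045, T=0.259, ωT=1.029421, cosh=1.578330, sinh=1.221116; start (x,ẋ)=(0.403929, 1.085838) → end (x,ẋ)=(0.737200, 1.711038)
phase 4: p=0.6917, T=0.267, ωT=1.061218, cosh=1.617962, sinh=1.271928; start (x,ẋ)=(0.737200, 1.711038) → end (x,ẋ)=(1.312874, 2.998417)

1 0.2940 0.1696 0.4688
2 0.6420 0.4039 1.0858
3 0.9010 0.7372 1.7110
4 1.1680 1.3129 2.9984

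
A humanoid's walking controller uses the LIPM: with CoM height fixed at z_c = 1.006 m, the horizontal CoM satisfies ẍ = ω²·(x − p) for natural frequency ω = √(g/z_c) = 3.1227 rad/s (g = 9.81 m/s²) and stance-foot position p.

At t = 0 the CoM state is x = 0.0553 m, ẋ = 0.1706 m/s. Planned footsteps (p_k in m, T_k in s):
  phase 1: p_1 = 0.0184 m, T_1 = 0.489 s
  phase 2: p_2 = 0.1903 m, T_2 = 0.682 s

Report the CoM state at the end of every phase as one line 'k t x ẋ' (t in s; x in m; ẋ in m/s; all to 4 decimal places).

phase 1: p=0.0184, T=0.489, ωT=1.527000, cosh=2.410765, sinh=2.193579; start (x,ẋ)=(0.055300, 0.170600) → end (x,ẋ)=(0.227197, 0.664037)
phase 2: p=0.1903, T=0.682, ωT=2.129681, cosh=4.265531, sinh=4.146656; start (x,ẋ)=(0.227197, 0.664037) → end (x,ẋ)=(1.229467, 3.310247)

1 0.4890 0.2272 0.6640
2 1.1710 1.2295 3.3102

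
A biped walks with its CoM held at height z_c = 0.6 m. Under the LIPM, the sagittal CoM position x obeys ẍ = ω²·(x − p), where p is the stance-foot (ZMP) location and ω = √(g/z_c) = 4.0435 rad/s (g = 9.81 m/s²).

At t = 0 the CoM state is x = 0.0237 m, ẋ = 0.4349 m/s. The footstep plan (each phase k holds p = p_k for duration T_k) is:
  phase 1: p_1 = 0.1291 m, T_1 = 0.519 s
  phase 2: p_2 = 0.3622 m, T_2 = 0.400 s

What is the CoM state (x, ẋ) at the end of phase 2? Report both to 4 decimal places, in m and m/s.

phase 1: p=0.1291, T=0.519, ωT=2.098577, cosh=4.138592, sinh=4.015961; start (x,ẋ)=(0.023700, 0.434900) → end (x,ẋ)=(0.124830, 0.088332)
phase 2: p=0.3622, T=0.400, ωT=1.617400, cosh=2.619192, sinh=2.420778; start (x,ẋ)=(0.124830, 0.088332) → end (x,ẋ)=(-0.206634, -2.092114)

x = -0.2066, ẋ = -2.0921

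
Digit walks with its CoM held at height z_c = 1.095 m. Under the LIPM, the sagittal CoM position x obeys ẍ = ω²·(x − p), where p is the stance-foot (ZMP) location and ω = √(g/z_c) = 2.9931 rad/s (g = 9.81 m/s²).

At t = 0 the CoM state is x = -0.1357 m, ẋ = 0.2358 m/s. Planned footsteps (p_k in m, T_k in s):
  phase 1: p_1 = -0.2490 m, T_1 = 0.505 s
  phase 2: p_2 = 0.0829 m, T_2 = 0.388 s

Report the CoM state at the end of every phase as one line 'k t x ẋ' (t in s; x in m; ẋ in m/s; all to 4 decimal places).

1 0.5050 0.1902 1.2918
2 0.8930 0.8928 2.7281

phase 1: p=-0.2490, T=0.505, ωT=1.511516, cosh=2.377086, sinh=2.156510; start (x,ẋ)=(-0.135700, 0.235800) → end (x,ẋ)=(0.190216, 1.291829)
phase 2: p=0.0829, T=0.388, ωT=1.161323, cosh=1.753614, sinh=1.440542; start (x,ẋ)=(0.190216, 1.291829) → end (x,ẋ)=(0.892833, 2.728083)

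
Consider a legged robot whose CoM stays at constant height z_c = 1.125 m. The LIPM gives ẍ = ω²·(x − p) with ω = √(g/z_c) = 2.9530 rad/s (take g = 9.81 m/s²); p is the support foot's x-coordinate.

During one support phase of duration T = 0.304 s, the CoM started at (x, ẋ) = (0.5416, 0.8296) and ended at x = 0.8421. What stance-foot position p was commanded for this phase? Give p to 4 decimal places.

p = 0.5113

ωT = 2.9530·0.304 = 0.897712; cosh(ωT) = 1.430741, sinh(ωT) = 1.023241
x(T) = p + (x₀−p)·cosh(ωT) + (ẋ₀/ω)·sinh(ωT) ⇒ p·(1 − cosh) = x(T) − x₀·cosh − (ẋ₀/ω)·sinh
numerator   = 0.8421 − (0.5416)·1.430741 − (0.8296/2.9530)·1.023241 = -0.220253
denominator = 1 − 1.430741 = -0.430741
p = -0.220253 / -0.430741 = 0.5113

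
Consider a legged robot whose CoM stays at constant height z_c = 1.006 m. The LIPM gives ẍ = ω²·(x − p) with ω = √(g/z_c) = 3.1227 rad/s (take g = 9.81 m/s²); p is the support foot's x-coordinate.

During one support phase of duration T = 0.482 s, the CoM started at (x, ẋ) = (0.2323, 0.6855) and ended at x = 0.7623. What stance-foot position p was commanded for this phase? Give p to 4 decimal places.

ωT = 3.1227·0.482 = 1.505141; cosh(ωT) = 2.363388, sinh(ωT) = 2.141402
x(T) = p + (x₀−p)·cosh(ωT) + (ẋ₀/ω)·sinh(ωT) ⇒ p·(1 − cosh) = x(T) − x₀·cosh − (ẋ₀/ω)·sinh
numerator   = 0.7623 − (0.2323)·2.363388 − (0.6855/3.1227)·2.141402 = -0.256799
denominator = 1 − 2.363388 = -1.363388
p = -0.256799 / -1.363388 = 0.1884

p = 0.1884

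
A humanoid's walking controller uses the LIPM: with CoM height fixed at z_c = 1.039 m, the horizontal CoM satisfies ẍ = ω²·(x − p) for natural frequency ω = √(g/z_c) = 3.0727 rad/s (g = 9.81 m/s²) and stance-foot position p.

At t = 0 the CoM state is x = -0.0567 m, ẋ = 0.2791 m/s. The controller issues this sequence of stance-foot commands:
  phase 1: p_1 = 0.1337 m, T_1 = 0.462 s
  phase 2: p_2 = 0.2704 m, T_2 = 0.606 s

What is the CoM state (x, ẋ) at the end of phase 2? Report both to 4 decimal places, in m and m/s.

x = -1.5107, ẋ = -5.3750

phase 1: p=0.1337, T=0.462, ωT=1.419587, cosh=2.188614, sinh=1.946800; start (x,ẋ)=(-0.056700, 0.279100) → end (x,ẋ)=(-0.106180, -0.528118)
phase 2: p=0.2704, T=0.606, ωT=1.862056, cosh=3.296156, sinh=3.140803; start (x,ẋ)=(-0.106180, -0.528118) → end (x,ẋ)=(-1.510689, -5.375036)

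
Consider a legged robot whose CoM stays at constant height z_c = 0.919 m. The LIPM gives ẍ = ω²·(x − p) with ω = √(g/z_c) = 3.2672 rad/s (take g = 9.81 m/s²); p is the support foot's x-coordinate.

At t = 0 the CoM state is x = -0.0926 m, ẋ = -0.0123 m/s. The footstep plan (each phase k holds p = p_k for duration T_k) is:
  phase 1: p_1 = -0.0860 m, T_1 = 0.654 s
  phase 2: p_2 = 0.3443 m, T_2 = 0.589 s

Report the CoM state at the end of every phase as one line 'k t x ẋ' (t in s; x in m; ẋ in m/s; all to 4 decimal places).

1 0.6540 -0.1301 -0.1429
2 1.2430 -1.4619 -5.6958

phase 1: p=-0.0860, T=0.654, ωT=2.136749, cosh=4.294944, sinh=4.176906; start (x,ẋ)=(-0.092600, -0.012300) → end (x,ẋ)=(-0.130071, -0.142897)
phase 2: p=0.3443, T=0.589, ωT=1.924381, cosh=3.498436, sinh=3.352470; start (x,ẋ)=(-0.130071, -0.142897) → end (x,ẋ)=(-1.461884, -5.695794)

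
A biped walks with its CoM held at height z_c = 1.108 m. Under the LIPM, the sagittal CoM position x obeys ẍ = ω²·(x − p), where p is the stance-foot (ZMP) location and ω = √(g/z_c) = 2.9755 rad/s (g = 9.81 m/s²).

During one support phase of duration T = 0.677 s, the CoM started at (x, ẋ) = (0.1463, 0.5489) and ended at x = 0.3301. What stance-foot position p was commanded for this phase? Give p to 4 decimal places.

p = 0.3223

ωT = 2.9755·0.677 = 2.014413; cosh(ωT) = 3.814864, sinh(ωT) = 3.681465
x(T) = p + (x₀−p)·cosh(ωT) + (ẋ₀/ω)·sinh(ωT) ⇒ p·(1 − cosh) = x(T) − x₀·cosh − (ẋ₀/ω)·sinh
numerator   = 0.3301 − (0.1463)·3.814864 − (0.5489/2.9755)·3.681465 = -0.907146
denominator = 1 − 3.814864 = -2.814864
p = -0.907146 / -2.814864 = 0.3223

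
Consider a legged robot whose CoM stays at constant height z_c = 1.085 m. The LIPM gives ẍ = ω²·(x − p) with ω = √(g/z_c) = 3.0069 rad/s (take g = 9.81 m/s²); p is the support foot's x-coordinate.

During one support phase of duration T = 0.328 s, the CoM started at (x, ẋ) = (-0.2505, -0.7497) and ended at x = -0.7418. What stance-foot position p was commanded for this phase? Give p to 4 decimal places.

ωT = 3.0069·0.328 = 0.986263; cosh(ωT) = 1.527082, sinh(ωT) = 1.154114
x(T) = p + (x₀−p)·cosh(ωT) + (ẋ₀/ω)·sinh(ωT) ⇒ p·(1 − cosh) = x(T) − x₀·cosh − (ẋ₀/ω)·sinh
numerator   = -0.7418 − (-0.2505)·1.527082 − (-0.7497/3.0069)·1.154114 = -0.071515
denominator = 1 − 1.527082 = -0.527082
p = -0.071515 / -0.527082 = 0.1357

p = 0.1357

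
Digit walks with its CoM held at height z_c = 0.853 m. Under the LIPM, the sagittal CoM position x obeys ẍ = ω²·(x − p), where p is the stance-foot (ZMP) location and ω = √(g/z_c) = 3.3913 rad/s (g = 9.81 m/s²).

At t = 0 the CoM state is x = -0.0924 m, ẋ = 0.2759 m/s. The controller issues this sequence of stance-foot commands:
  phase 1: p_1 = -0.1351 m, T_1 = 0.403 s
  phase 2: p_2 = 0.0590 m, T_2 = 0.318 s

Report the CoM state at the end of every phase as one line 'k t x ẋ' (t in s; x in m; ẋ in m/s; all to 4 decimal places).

1 0.4030 0.1033 0.8418
2 0.7210 0.4543 1.5758

phase 1: p=-0.1351, T=0.403, ωT=1.366694, cosh=2.088655, sinh=1.833707; start (x,ẋ)=(-0.092400, 0.275900) → end (x,ẋ)=(0.103267, 0.841796)
phase 2: p=0.0590, T=0.318, ωT=1.078433, cosh=1.640099, sinh=1.299971; start (x,ẋ)=(0.103267, 0.841796) → end (x,ẋ)=(0.454284, 1.575785)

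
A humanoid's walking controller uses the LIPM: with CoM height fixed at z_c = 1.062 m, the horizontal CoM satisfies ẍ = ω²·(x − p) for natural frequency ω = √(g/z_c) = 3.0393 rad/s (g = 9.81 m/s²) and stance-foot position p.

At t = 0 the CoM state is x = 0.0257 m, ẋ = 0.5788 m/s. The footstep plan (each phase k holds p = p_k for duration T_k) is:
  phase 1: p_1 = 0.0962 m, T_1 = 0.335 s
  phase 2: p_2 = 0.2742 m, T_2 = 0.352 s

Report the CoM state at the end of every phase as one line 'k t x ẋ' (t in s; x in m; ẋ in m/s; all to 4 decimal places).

1 0.3350 0.2151 0.6478
2 0.6870 0.4519 0.8241

phase 1: p=0.0962, T=0.335, ωT=1.018166, cosh=1.564685, sinh=1.203427; start (x,ẋ)=(0.025700, 0.578800) → end (x,ẋ)=(0.215069, 0.647780)
phase 2: p=0.2742, T=0.352, ωT=1.069834, cosh=1.628980, sinh=1.285914; start (x,ẋ)=(0.215069, 0.647780) → end (x,ẋ)=(0.451949, 0.824120)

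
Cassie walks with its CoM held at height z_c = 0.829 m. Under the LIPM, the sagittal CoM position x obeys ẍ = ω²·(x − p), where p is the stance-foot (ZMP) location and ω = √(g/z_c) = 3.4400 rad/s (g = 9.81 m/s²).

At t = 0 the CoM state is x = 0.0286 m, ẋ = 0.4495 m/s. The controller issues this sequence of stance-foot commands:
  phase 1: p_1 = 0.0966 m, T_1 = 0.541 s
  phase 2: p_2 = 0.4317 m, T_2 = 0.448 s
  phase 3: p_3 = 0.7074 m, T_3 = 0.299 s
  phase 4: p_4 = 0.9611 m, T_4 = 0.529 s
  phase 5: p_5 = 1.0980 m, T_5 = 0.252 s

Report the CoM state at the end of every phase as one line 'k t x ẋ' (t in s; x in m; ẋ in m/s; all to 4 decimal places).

1 0.5410 0.2826 0.7463
2 0.9890 0.5510 0.6801
3 1.2880 0.7019 0.4165
4 1.8170 0.5041 -1.3601
5 2.0690 -0.1207 -3.9055

phase 1: p=0.0966, T=0.541, ωT=1.861040, cosh=3.292966, sinh=3.137455; start (x,ẋ)=(0.028600, 0.449500) → end (x,ẋ)=(0.282645, 0.746275)
phase 2: p=0.4317, T=0.448, ωT=1.541120, cosh=2.441979, sinh=2.227838; start (x,ẋ)=(0.282645, 0.746275) → end (x,ẋ)=(0.551019, 0.680067)
phase 3: p=0.7074, T=0.299, ωT=1.028560, cosh=1.577278, sinh=1.219757; start (x,ẋ)=(0.551019, 0.680067) → end (x,ẋ)=(0.701882, 0.416486)
phase 4: p=0.9611, T=0.529, ωT=1.819760, cosh=3.166221, sinh=3.004156; start (x,ẋ)=(0.701882, 0.416486) → end (x,ẋ)=(0.504077, -1.360147)
phase 5: p=1.0980, T=0.252, ωT=0.866880, cosh=1.399868, sinh=0.979607; start (x,ẋ)=(0.504077, -1.360147) → end (x,ẋ)=(-0.120742, -3.905457)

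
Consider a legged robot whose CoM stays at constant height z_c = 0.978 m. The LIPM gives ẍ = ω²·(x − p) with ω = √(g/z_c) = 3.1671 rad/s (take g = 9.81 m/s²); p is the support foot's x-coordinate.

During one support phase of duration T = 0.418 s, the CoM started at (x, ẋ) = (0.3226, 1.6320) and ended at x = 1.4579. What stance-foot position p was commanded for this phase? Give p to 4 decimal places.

p = 0.0897

ωT = 3.1671·0.418 = 1.323848; cosh(ωT) = 2.011981, sinh(ωT) = 1.745872
x(T) = p + (x₀−p)·cosh(ωT) + (ẋ₀/ω)·sinh(ωT) ⇒ p·(1 − cosh) = x(T) − x₀·cosh − (ẋ₀/ω)·sinh
numerator   = 1.4579 − (0.3226)·2.011981 − (1.6320/3.1671)·1.745872 = -0.090809
denominator = 1 − 2.011981 = -1.011981
p = -0.090809 / -1.011981 = 0.0897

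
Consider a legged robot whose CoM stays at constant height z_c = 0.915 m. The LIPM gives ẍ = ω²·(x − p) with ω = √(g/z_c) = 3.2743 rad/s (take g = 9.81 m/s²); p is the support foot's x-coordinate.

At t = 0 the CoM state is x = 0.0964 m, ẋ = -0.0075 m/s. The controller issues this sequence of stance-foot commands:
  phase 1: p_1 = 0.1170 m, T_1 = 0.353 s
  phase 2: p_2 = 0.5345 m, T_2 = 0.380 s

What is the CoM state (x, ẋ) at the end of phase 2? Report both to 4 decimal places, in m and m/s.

phase 1: p=0.1170, T=0.353, ωT=1.155828, cosh=1.745725, sinh=1.430928; start (x,ẋ)=(0.096400, -0.007500) → end (x,ẋ)=(0.077760, -0.109610)
phase 2: p=0.5345, T=0.380, ωT=1.244234, cosh=1.879219, sinh=1.591057; start (x,ẋ)=(0.077760, -0.109610) → end (x,ẋ)=(-0.377075, -2.585410)

x = -0.3771, ẋ = -2.5854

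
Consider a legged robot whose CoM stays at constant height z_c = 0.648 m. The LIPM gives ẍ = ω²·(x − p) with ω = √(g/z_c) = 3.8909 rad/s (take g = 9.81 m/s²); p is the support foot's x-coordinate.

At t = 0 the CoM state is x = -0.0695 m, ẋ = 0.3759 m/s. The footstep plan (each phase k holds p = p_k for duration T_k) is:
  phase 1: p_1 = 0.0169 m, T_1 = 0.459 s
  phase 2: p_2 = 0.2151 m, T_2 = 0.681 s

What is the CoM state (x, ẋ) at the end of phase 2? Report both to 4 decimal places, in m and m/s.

x = -0.7643, ẋ = -3.7480

phase 1: p=0.0169, T=0.459, ωT=1.785923, cosh=3.066363, sinh=2.898721; start (x,ẋ)=(-0.069500, 0.375900) → end (x,ẋ)=(0.032012, 0.178172)
phase 2: p=0.2151, T=0.681, ωT=2.649703, cosh=7.110253, sinh=7.039581; start (x,ẋ)=(0.032012, 0.178172) → end (x,ẋ)=(-0.764347, -3.747995)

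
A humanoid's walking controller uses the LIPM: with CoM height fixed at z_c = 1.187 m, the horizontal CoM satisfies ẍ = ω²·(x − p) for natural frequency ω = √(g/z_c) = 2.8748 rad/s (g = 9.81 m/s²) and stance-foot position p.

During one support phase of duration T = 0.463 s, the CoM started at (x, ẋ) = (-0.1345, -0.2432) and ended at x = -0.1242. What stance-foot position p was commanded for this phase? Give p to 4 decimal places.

ωT = 2.8748·0.463 = 1.331032; cosh(ωT) = 2.024577, sinh(ωT) = 1.760372
x(T) = p + (x₀−p)·cosh(ωT) + (ẋ₀/ω)·sinh(ωT) ⇒ p·(1 − cosh) = x(T) − x₀·cosh − (ẋ₀/ω)·sinh
numerator   = -0.1242 − (-0.1345)·2.024577 − (-0.2432/2.8748)·1.760372 = 0.297028
denominator = 1 − 2.024577 = -1.024577
p = 0.297028 / -1.024577 = -0.2899

p = -0.2899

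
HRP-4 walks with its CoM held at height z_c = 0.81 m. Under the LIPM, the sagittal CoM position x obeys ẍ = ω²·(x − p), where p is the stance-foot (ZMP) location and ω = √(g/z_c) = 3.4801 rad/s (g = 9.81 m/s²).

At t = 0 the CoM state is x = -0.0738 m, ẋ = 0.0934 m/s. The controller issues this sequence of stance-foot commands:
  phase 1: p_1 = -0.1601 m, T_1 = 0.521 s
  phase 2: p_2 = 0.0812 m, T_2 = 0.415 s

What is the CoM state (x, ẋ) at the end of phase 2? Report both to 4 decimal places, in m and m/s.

x = 1.0122, ẋ = 3.4302

phase 1: p=-0.1601, T=0.521, ωT=1.813132, cosh=3.146379, sinh=2.983237; start (x,ẋ)=(-0.073800, 0.093400) → end (x,ẋ)=(0.191498, 1.189835)
phase 2: p=0.0812, T=0.415, ωT=1.444241, cosh=2.237280, sinh=2.001355; start (x,ẋ)=(0.191498, 1.189835) → end (x,ẋ)=(1.012224, 3.430208)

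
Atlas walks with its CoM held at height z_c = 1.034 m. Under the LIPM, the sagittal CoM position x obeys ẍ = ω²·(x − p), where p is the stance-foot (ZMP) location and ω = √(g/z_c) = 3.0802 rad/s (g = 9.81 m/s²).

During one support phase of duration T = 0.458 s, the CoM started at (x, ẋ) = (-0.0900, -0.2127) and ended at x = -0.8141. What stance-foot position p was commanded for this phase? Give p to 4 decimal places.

ωT = 3.0802·0.458 = 1.410732; cosh(ωT) = 2.171459, sinh(ωT) = 1.927494
x(T) = p + (x₀−p)·cosh(ωT) + (ẋ₀/ω)·sinh(ωT) ⇒ p·(1 − cosh) = x(T) − x₀·cosh − (ẋ₀/ω)·sinh
numerator   = -0.8141 − (-0.0900)·2.171459 − (-0.2127/3.0802)·1.927494 = -0.485568
denominator = 1 − 2.171459 = -1.171459
p = -0.485568 / -1.171459 = 0.4145

p = 0.4145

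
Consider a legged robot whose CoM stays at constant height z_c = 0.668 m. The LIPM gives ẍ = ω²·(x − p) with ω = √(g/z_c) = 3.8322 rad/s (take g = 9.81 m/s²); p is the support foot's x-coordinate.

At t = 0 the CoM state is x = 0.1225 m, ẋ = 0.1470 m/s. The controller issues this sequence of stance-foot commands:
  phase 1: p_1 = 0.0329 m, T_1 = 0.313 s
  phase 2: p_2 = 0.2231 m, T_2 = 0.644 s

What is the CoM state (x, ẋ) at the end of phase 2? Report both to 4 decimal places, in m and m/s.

phase 1: p=0.0329, T=0.313, ωT=1.199479, cosh=1.809869, sinh=1.508517; start (x,ẋ)=(0.122500, 0.147000) → end (x,ẋ)=(0.252930, 0.784023)
phase 2: p=0.2231, T=0.644, ωT=2.467937, cosh=5.941420, sinh=5.856660; start (x,ẋ)=(0.252930, 0.784023) → end (x,ẋ)=(1.598535, 5.327705)

x = 1.5985, ẋ = 5.3277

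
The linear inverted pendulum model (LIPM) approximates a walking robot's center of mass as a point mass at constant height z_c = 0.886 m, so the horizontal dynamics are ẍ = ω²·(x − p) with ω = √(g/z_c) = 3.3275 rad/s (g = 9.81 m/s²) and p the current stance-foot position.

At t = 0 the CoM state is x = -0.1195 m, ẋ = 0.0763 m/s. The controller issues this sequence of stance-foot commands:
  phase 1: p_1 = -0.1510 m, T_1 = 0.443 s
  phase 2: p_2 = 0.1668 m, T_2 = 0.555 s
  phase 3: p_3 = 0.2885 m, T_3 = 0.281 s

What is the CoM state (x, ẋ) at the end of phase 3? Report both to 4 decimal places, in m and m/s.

phase 1: p=-0.1510, T=0.443, ωT=1.474082, cosh=2.298008, sinh=2.069019; start (x,ẋ)=(-0.119500, 0.076300) → end (x,ẋ)=(-0.031170, 0.392205)
phase 2: p=0.1668, T=0.555, ωT=1.846763, cosh=3.248505, sinh=3.090758; start (x,ẋ)=(-0.031170, 0.392205) → end (x,ẋ)=(-0.112006, -0.761941)
phase 3: p=0.2885, T=0.281, ωT=0.935028, cosh=1.469929, sinh=1.077354; start (x,ẋ)=(-0.112006, -0.761941) → end (x,ẋ)=(-0.546911, -2.555770)

x = -0.5469, ẋ = -2.5558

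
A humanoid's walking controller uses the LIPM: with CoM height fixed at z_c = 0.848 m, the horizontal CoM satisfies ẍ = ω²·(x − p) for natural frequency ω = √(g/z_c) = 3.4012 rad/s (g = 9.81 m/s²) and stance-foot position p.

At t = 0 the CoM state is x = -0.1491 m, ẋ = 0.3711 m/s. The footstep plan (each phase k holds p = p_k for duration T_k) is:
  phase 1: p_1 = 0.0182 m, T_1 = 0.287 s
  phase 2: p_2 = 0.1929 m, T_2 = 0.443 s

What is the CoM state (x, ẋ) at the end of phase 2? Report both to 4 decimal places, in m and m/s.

phase 1: p=0.0182, T=0.287, ωT=0.976144, cosh=1.515482, sinh=1.138721; start (x,ẋ)=(-0.149100, 0.371100) → end (x,ẋ)=(-0.111096, -0.085561)
phase 2: p=0.1929, T=0.443, ωT=1.506732, cosh=2.366796, sinh=2.145163; start (x,ẋ)=(-0.111096, -0.085561) → end (x,ẋ)=(-0.580560, -2.420498)

x = -0.5806, ẋ = -2.4205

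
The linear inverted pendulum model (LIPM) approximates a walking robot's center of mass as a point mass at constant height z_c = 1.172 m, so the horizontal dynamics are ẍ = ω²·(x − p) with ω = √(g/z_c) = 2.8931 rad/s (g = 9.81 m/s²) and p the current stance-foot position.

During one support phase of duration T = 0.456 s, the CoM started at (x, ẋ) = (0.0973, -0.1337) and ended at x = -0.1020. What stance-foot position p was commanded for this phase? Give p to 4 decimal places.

p = 0.2159

ωT = 2.8931·0.456 = 1.319254; cosh(ωT) = 2.003982, sinh(ωT) = 1.736647
x(T) = p + (x₀−p)·cosh(ωT) + (ẋ₀/ω)·sinh(ωT) ⇒ p·(1 − cosh) = x(T) − x₀·cosh − (ẋ₀/ω)·sinh
numerator   = -0.1020 − (0.0973)·2.003982 − (-0.1337/2.8931)·1.736647 = -0.216731
denominator = 1 − 2.003982 = -1.003982
p = -0.216731 / -1.003982 = 0.2159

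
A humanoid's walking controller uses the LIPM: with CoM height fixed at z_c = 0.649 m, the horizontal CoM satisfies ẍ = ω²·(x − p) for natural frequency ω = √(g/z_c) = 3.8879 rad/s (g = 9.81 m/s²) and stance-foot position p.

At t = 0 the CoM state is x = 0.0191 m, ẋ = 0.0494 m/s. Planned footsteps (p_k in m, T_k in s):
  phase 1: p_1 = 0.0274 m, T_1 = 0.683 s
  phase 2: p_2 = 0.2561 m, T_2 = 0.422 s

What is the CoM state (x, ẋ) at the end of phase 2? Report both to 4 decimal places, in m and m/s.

x = -0.1944, ẋ = -1.5779

phase 1: p=0.0274, T=0.683, ωT=2.655436, cosh=7.150727, sinh=7.080459; start (x,ẋ)=(0.019100, 0.049400) → end (x,ẋ)=(0.058014, 0.124763)
phase 2: p=0.2561, T=0.422, ωT=1.640694, cosh=2.676296, sinh=2.482451; start (x,ẋ)=(0.058014, 0.124763) → end (x,ẋ)=(-0.194375, -1.577931)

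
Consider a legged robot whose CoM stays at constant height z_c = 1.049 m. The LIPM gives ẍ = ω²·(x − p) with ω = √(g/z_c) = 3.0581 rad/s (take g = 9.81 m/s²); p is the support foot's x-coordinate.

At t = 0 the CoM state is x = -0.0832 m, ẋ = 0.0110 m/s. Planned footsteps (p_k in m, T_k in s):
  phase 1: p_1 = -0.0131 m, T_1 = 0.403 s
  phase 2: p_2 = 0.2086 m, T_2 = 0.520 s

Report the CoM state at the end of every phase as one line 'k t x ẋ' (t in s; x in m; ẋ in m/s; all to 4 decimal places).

phase 1: p=-0.0131, T=0.403, ωT=1.232414, cosh=1.860544, sinh=1.568956; start (x,ẋ)=(-0.083200, 0.011000) → end (x,ẋ)=(-0.137881, -0.315875)
phase 2: p=0.2086, T=0.520, ωT=1.590212, cosh=2.554336, sinh=2.350453; start (x,ẋ)=(-0.137881, -0.315875) → end (x,ẋ)=(-0.919209, -3.297327)

1 0.4030 -0.1379 -0.3159
2 0.9230 -0.9192 -3.2973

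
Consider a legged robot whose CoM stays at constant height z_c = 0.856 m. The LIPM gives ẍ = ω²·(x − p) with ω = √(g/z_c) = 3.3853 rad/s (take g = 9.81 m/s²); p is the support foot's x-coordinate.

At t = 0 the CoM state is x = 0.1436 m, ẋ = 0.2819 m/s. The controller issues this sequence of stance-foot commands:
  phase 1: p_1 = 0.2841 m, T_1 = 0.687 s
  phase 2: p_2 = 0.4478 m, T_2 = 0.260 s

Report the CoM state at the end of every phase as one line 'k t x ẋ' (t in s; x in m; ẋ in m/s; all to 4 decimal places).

1 0.6870 -0.0197 -0.9543
2 0.9470 -0.4942 -2.9283

phase 1: p=0.2841, T=0.687, ωT=2.325701, cosh=5.165784, sinh=5.068069; start (x,ẋ)=(0.143600, 0.281900) → end (x,ẋ)=(-0.019665, -0.954315)
phase 2: p=0.4478, T=0.260, ωT=0.880178, cosh=1.413019, sinh=0.998310; start (x,ẋ)=(-0.019665, -0.954315) → end (x,ẋ)=(-0.494161, -2.928301)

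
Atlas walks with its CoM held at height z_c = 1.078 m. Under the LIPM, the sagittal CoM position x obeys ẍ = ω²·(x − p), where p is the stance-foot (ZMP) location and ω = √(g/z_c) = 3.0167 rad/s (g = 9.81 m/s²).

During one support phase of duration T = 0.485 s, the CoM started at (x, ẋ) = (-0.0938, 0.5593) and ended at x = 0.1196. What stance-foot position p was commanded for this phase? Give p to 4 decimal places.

p = 0.0360

ωT = 3.0167·0.485 = 1.463099; cosh(ωT) = 2.275422, sinh(ωT) = 2.043904
x(T) = p + (x₀−p)·cosh(ωT) + (ẋ₀/ω)·sinh(ωT) ⇒ p·(1 − cosh) = x(T) − x₀·cosh − (ẋ₀/ω)·sinh
numerator   = 0.1196 − (-0.0938)·2.275422 − (0.5593/3.0167)·2.043904 = -0.045908
denominator = 1 − 2.275422 = -1.275422
p = -0.045908 / -1.275422 = 0.0360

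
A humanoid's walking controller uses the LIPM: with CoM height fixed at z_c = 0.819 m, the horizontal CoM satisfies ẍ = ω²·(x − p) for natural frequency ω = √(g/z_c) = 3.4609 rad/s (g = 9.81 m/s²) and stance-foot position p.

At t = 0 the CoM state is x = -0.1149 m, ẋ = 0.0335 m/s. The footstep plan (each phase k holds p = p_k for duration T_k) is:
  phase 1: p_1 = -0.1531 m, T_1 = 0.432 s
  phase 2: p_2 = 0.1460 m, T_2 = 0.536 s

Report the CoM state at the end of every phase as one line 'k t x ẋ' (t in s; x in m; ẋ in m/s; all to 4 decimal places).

phase 1: p=-0.1531, T=0.432, ωT=1.495109, cosh=2.342023, sinh=2.117799; start (x,ẋ)=(-0.114900, 0.033500) → end (x,ẋ)=(-0.043135, 0.358444)
phase 2: p=0.1460, T=0.536, ωT=1.855042, cosh=3.274208, sinh=3.117761; start (x,ẋ)=(-0.043135, 0.358444) → end (x,ẋ)=(-0.150363, -0.867199)

1 0.4320 -0.0431 0.3584
2 0.9680 -0.1504 -0.8672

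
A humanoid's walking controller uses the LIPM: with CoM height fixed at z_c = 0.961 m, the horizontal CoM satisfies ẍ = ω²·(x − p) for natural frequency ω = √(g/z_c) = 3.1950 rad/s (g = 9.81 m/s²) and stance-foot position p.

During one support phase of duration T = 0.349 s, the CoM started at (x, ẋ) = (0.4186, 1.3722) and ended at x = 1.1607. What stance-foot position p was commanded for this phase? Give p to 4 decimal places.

ωT = 3.1950·0.349 = 1.115055; cosh(ωT) = 1.688817, sinh(ωT) = 1.360919
x(T) = p + (x₀−p)·cosh(ωT) + (ẋ₀/ω)·sinh(ωT) ⇒ p·(1 − cosh) = x(T) − x₀·cosh − (ẋ₀/ω)·sinh
numerator   = 1.1607 − (0.4186)·1.688817 − (1.3722/3.1950)·1.360919 = -0.130731
denominator = 1 − 1.688817 = -0.688817
p = -0.130731 / -0.688817 = 0.1898

p = 0.1898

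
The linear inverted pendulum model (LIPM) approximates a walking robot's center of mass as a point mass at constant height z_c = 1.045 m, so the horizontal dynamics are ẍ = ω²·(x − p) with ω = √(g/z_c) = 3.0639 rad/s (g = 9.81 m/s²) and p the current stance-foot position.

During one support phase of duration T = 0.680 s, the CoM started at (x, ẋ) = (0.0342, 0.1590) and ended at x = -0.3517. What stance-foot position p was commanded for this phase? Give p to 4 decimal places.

ωT = 3.0639·0.680 = 2.083452; cosh(ωT) = 4.078324, sinh(ωT) = 3.953824
x(T) = p + (x₀−p)·cosh(ωT) + (ẋ₀/ω)·sinh(ωT) ⇒ p·(1 − cosh) = x(T) − x₀·cosh − (ẋ₀/ω)·sinh
numerator   = -0.3517 − (0.0342)·4.078324 − (0.1590/3.0639)·3.953824 = -0.696361
denominator = 1 − 4.078324 = -3.078324
p = -0.696361 / -3.078324 = 0.2262

p = 0.2262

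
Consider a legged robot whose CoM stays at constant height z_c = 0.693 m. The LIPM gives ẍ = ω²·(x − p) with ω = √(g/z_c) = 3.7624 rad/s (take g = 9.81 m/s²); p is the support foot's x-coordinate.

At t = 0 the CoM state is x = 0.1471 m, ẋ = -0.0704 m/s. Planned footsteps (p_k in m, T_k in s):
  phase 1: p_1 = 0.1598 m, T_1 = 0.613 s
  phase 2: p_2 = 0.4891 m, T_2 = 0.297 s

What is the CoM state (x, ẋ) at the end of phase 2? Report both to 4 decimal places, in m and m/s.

x = -0.5499, ẋ = -3.5047

phase 1: p=0.1598, T=0.613, ωT=2.306351, cosh=5.068678, sinh=4.969054; start (x,ẋ)=(0.147100, -0.070400) → end (x,ẋ)=(0.002450, -0.594269)
phase 2: p=0.4891, T=0.297, ωT=1.117433, cosh=1.692057, sinh=1.364939; start (x,ẋ)=(0.002450, -0.594269) → end (x,ẋ)=(-0.549932, -3.504704)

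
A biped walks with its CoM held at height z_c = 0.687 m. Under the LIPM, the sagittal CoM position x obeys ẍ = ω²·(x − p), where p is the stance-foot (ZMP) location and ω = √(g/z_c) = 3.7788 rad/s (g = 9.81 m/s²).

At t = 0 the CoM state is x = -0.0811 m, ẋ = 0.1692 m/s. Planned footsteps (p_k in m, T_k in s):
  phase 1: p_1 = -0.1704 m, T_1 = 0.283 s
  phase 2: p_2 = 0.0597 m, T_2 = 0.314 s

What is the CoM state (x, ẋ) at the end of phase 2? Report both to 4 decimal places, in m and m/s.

phase 1: p=-0.1704, T=0.283, ωT=1.069400, cosh=1.628423, sinh=1.285209; start (x,ẋ)=(-0.081100, 0.169200) → end (x,ẋ)=(0.032565, 0.709219)
phase 2: p=0.0597, T=0.314, ωT=1.186543, cosh=1.790506, sinh=1.485232; start (x,ẋ)=(0.032565, 0.709219) → end (x,ẋ)=(0.289868, 1.117568)

x = 0.2899, ẋ = 1.1176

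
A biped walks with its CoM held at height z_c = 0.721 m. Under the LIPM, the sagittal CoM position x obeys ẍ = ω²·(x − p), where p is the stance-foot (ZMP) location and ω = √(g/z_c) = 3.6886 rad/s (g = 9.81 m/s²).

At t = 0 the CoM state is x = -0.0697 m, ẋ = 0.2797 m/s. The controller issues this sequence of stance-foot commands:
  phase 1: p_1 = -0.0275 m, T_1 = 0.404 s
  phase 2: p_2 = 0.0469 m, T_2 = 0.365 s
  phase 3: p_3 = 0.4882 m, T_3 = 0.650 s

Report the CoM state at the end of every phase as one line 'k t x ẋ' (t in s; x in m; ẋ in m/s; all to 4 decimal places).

1 0.4040 0.0338 0.3243
2 0.7690 0.1776 0.5790
3 1.4190 -0.3779 -3.0380

phase 1: p=-0.0275, T=0.404, ωT=1.490194, cosh=2.331644, sinh=2.106315; start (x,ẋ)=(-0.069700, 0.279700) → end (x,ẋ)=(0.033823, 0.324294)
phase 2: p=0.0469, T=0.365, ωT=1.346339, cosh=2.051760, sinh=1.791569; start (x,ẋ)=(0.033823, 0.324294) → end (x,ẋ)=(0.177580, 0.578954)
phase 3: p=0.4882, T=0.650, ωT=2.397590, cosh=5.543790, sinh=5.452853; start (x,ẋ)=(0.177580, 0.578954) → end (x,ẋ)=(-0.377947, -3.038029)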